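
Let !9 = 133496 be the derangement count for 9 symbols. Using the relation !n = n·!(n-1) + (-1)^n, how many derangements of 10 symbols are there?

1334961

!10 = 10·133496 + 1 = 1334961.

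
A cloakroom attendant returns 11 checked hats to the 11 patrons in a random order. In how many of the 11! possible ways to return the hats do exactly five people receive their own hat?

122430

Choose which 5 of the 11 are fixed: C(11,5) = 462.
The other 6 form a derangement: !6 = 265.
Total: 462 × 265 = 122430.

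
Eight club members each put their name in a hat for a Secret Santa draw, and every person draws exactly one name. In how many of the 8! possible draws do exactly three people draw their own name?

2464

Pick the 3 fixed positions: C(8,3) = 56 ways.
The other 5 form a derangement: !5 = 44.
Total: 56 × 44 = 2464.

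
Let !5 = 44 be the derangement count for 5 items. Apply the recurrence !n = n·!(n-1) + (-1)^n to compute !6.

!6 = 6·44 + 1 = 265.

265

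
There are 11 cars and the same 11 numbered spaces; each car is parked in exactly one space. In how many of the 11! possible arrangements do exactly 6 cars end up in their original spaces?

Choose which 6 of the 11 are fixed: C(11,6) = 462.
The remaining 5 must be deranged: !5 = 44.
Total: 462 × 44 = 20328.

20328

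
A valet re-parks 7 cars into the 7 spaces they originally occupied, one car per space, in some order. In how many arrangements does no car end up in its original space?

!7 = 7! · Σ_{k=0}^{7} (-1)^k/k!
= 7! - 7!/1! + 7!/2! - 7!/3! + 7!/4! - 7!/5! + 7!/6! - 7!/7!
= 5040 - 5040 + 2520 - 840 + 210 - 42 + 7 - 1
= 1854

1854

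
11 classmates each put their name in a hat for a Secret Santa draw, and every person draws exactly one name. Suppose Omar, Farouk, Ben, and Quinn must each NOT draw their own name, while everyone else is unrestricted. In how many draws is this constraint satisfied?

27422640

Inclusion-exclusion on the 4 forbidden self-matches:
Σ_{j=0}^{4} (-1)^j C(4,j)(11-j)!
= C(4,0)·11! - C(4,1)·10! + C(4,2)·9! - C(4,3)·8! + C(4,4)·7!
= 39916800 - 14515200 + 2177280 - 161280 + 5040
= 27422640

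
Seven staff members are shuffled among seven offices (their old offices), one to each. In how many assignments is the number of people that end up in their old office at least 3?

# with exactly i fixed is C(7,i)·!(7-i); sum over i=3..7:
  i=3: C(7,3)·!4 = 35·9 = 315
  i=4: C(7,4)·!3 = 35·2 = 70
  i=5: C(7,5)·!2 = 21·1 = 21
  i=6: C(7,6)·!1 = 7·0 = 0
  i=7: C(7,7)·!0 = 1·1 = 1
Total = 407.

407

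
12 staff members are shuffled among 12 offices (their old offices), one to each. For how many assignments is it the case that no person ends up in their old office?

176214841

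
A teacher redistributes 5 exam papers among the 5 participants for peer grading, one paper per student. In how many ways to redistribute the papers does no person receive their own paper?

The number of derangements of 5 is !5 = Σ_{k=0}^{5} (-1)^k·5!/k!
= 5! - 5!/1! + 5!/2! - 5!/3! + 5!/4! - 5!/5!
= 120 - 120 + 60 - 20 + 5 - 1
= 44

44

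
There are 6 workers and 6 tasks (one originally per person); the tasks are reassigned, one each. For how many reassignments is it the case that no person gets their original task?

!6 is the nearest integer to 6!/e.
6! = 720, and 720/e ≈ 264.87, so !6 = 265.

265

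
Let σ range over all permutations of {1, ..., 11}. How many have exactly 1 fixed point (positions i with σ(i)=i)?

14684571

Pick the single fixed position: C(11,1) = 11 ways.
The other 10 form a derangement: !10 = 1334961.
Total: 11 × 1334961 = 14684571.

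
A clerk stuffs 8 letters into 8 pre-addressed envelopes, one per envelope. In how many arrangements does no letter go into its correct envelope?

14833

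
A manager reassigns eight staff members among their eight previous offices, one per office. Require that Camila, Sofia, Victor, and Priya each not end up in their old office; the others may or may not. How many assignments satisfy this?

Inclusion-exclusion on the 4 forbidden self-matches:
Σ_{j=0}^{4} (-1)^j C(4,j)(8-j)!
= C(4,0)·8! - C(4,1)·7! + C(4,2)·6! - C(4,3)·5! + C(4,4)·4!
= 40320 - 20160 + 4320 - 480 + 24
= 24024

24024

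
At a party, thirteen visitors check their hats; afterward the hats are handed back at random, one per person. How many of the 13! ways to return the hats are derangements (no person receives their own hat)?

Use !n = (n-1)(!(n-1) + !(n-2)).
!13 = 12·(176214841 + 14684570) = 12·190899411 = 2290792932

2290792932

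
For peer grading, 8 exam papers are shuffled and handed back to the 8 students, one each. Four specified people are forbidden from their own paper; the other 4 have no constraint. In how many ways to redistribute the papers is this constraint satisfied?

24024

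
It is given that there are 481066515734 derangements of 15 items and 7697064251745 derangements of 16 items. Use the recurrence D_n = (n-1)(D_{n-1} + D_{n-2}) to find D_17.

130850092279664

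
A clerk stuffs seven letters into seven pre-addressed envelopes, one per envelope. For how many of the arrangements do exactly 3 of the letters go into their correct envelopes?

Pick the 3 fixed positions: C(7,3) = 35 ways.
The other 4 form a derangement: !4 = 9.
Total: 35 × 9 = 315.

315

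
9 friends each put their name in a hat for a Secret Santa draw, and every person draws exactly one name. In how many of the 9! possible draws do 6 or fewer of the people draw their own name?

362843

# with exactly i fixed is C(9,i)·!(9-i); sum over i=0..6:
  i=0: C(9,0)·!9 = 1·133496 = 133496
  i=1: C(9,1)·!8 = 9·14833 = 133497
  i=2: C(9,2)·!7 = 36·1854 = 66744
  i=3: C(9,3)·!6 = 84·265 = 22260
  i=4: C(9,4)·!5 = 126·44 = 5544
  i=5: C(9,5)·!4 = 126·9 = 1134
  i=6: C(9,6)·!3 = 84·2 = 168
Total = 362843.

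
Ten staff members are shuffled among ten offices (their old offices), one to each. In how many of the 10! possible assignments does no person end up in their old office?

!10 is the nearest integer to 10!/e.
10! = 3628800, and 3628800/e ≈ 1334960.92, so !10 = 1334961.

1334961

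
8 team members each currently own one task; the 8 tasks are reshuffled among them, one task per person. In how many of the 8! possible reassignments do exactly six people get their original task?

Pick the 6 fixed positions: C(8,6) = 28 ways.
The other 2 form a derangement: !2 = 1.
Total: 28 × 1 = 28.

28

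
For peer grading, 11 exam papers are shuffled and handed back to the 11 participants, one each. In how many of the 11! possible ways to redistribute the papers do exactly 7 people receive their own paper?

2970

Pick the 7 fixed positions: C(11,7) = 330 ways.
The remaining 4 must be deranged: !4 = 9.
Total: 330 × 9 = 2970.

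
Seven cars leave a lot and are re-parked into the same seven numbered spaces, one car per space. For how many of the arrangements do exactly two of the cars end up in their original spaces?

Pick the 2 fixed positions: C(7,2) = 21 ways.
The other 5 form a derangement: !5 = 44.
Total: 21 × 44 = 924.

924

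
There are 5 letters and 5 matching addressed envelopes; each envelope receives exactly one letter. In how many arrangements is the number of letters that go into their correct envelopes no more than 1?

89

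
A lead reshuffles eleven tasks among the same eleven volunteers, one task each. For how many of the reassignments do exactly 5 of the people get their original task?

122430

Pick the 5 fixed positions: C(11,5) = 462 ways.
The other 6 form a derangement: !6 = 265.
Total: 462 × 265 = 122430.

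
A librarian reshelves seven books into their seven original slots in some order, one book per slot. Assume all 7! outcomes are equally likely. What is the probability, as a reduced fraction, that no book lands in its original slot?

Favorable outcomes: !7 = 1854.
Total outcomes: 7! = 5040.
Probability = 1854/5040 = 103/280.

103/280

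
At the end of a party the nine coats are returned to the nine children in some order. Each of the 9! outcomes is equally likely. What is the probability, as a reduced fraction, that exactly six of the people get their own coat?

1/2160

Favorable outcomes: C(9,6)·!3 = 84·2 = 168.
Total outcomes: 9! = 362880.
Probability = 168/362880 = 1/2160.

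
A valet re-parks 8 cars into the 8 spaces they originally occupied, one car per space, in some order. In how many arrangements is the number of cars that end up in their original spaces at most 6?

40319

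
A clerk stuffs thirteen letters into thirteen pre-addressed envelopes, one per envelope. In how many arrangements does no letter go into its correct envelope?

2290792932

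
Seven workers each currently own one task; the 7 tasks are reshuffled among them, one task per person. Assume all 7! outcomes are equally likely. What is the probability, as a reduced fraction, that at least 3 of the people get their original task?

Favorable outcomes: Σ_{i≥3} C(7,i)·!(7-i) = 35·9 + 35·2 + 21·1 + 7·0 + 1·1 = 407.
Total outcomes: 7! = 5040.
Probability = 407/5040 = 407/5040.

407/5040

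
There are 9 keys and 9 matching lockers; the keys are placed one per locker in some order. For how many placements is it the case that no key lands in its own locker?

By inclusion-exclusion, !9 = Σ (-1)^k · 9!/k! for k=0..9
= 9! - 9!/1! + 9!/2! - 9!/3! + 9!/4! - 9!/5! + 9!/6! - 9!/7! + 9!/8! - 9!/9!
= 362880 - 362880 + 181440 - 60480 + 15120 - 3024 + 504 - 72 + 9 - 1
= 133496

133496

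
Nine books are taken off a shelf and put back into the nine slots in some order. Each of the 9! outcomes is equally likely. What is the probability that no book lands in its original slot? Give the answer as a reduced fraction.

16687/45360

Favorable outcomes: !9 = 133496.
Total outcomes: 9! = 362880.
Probability = 133496/362880 = 16687/45360.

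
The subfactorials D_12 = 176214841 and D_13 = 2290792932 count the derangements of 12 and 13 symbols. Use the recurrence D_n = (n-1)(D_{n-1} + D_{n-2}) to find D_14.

D_14 = (14-1)·(D_13 + D_12) = 13·(2290792932 + 176214841) = 13·2467007773 = 32071101049.

32071101049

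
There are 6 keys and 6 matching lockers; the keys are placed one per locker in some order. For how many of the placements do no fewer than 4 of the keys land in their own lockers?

Sum C(6,i)·!(6-i) for i = 4..6:
  i=4: C(6,4)·!2 = 15·1 = 15
  i=5: C(6,5)·!1 = 6·0 = 0
  i=6: C(6,6)·!0 = 1·1 = 1
Total = 16.

16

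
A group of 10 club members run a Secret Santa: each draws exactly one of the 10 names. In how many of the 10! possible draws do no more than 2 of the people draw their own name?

Sum C(10,i)·!(10-i) for i = 0..2:
  i=0: C(10,0)·!10 = 1·1334961 = 1334961
  i=1: C(10,1)·!9 = 10·133496 = 1334960
  i=2: C(10,2)·!8 = 45·14833 = 667485
Total = 3337406.

3337406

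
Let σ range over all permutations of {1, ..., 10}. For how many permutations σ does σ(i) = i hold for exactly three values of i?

222480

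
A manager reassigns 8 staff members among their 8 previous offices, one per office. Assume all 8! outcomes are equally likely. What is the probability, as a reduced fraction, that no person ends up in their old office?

Favorable outcomes: !8 = 14833.
Total outcomes: 8! = 40320.
Probability = 14833/40320 = 2119/5760.

2119/5760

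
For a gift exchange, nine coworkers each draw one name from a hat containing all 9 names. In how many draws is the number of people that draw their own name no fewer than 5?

1339

Sum C(9,i)·!(9-i) for i = 5..9:
  i=5: C(9,5)·!4 = 126·9 = 1134
  i=6: C(9,6)·!3 = 84·2 = 168
  i=7: C(9,7)·!2 = 36·1 = 36
  i=8: C(9,8)·!1 = 9·0 = 0
  i=9: C(9,9)·!0 = 1·1 = 1
Total = 1339.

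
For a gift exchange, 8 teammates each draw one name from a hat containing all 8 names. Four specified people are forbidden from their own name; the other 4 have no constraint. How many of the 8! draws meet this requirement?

24024

Inclusion-exclusion on the 4 forbidden self-matches:
Σ_{j=0}^{4} (-1)^j C(4,j)(8-j)!
= C(4,0)·8! - C(4,1)·7! + C(4,2)·6! - C(4,3)·5! + C(4,4)·4!
= 40320 - 20160 + 4320 - 480 + 24
= 24024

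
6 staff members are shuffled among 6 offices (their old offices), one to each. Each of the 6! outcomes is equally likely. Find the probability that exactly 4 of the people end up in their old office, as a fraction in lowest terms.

Favorable outcomes: C(6,4)·!2 = 15·1 = 15.
Total outcomes: 6! = 720.
Probability = 15/720 = 1/48.

1/48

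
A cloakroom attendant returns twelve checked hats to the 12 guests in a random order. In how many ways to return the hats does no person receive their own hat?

176214841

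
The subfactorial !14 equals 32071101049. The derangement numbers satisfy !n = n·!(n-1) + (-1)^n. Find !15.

!15 = 15·32071101049 - 1 = 481066515734.

481066515734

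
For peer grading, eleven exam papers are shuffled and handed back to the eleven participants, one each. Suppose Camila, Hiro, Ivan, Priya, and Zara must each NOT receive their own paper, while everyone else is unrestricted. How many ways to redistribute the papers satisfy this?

25022880

Let A_j be the event that the j-th constrained one is fixed. By inclusion-exclusion over the 5 events:
Σ_{j=0}^{5} (-1)^j C(5,j)(11-j)!
= C(5,0)·11! - C(5,1)·10! + C(5,2)·9! - C(5,3)·8! + C(5,4)·7! - C(5,5)·6!
= 39916800 - 18144000 + 3628800 - 403200 + 25200 - 720
= 25022880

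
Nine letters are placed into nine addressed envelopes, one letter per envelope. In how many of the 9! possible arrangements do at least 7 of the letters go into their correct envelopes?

Sum C(9,i)·!(9-i) for i = 7..9:
  i=7: C(9,7)·!2 = 36·1 = 36
  i=8: C(9,8)·!1 = 9·0 = 0
  i=9: C(9,9)·!0 = 1·1 = 1
Total = 37.

37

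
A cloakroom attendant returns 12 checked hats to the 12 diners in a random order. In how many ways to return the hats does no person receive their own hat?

176214841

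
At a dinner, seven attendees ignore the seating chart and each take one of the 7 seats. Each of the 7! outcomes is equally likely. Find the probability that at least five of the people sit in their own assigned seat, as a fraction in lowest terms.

11/2520

Favorable outcomes: Σ_{i≥5} C(7,i)·!(7-i) = 21·1 + 7·0 + 1·1 = 22.
Total outcomes: 7! = 5040.
Probability = 22/5040 = 11/2520.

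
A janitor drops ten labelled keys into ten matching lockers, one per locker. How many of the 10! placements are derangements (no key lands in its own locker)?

!10 = 10! · Σ_{k=0}^{10} (-1)^k/k!
= 10! - 10!/1! + 10!/2! - 10!/3! + 10!/4! - 10!/5! + 10!/6! - 10!/7! + 10!/8! - 10!/9! + 10!/10!
= 3628800 - 3628800 + 1814400 - 604800 + 151200 - 30240 + 5040 - 720 + 90 - 10 + 1
= 1334961

1334961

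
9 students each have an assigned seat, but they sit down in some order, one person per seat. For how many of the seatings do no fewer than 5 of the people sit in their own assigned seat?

1339

Sum C(9,i)·!(9-i) for i = 5..9:
  i=5: C(9,5)·!4 = 126·9 = 1134
  i=6: C(9,6)·!3 = 84·2 = 168
  i=7: C(9,7)·!2 = 36·1 = 36
  i=8: C(9,8)·!1 = 9·0 = 0
  i=9: C(9,9)·!0 = 1·1 = 1
Total = 1339.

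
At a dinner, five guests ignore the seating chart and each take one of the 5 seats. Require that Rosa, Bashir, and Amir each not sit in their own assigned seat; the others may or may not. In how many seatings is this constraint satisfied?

Inclusion-exclusion on the 3 forbidden self-matches:
Σ_{j=0}^{3} (-1)^j C(3,j)(5-j)!
= C(3,0)·5! - C(3,1)·4! + C(3,2)·3! - C(3,3)·2!
= 120 - 72 + 18 - 2
= 64

64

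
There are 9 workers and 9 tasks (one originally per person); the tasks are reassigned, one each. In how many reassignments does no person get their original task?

133496

The subfactorial !9 = [9!/e] (nearest integer).
9! = 362880, and 362880/e ≈ 133496.09, so !9 = 133496.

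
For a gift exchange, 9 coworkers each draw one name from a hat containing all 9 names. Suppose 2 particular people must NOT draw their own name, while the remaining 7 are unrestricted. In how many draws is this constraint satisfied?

287280

Inclusion-exclusion on the 2 forbidden self-matches:
Σ_{j=0}^{2} (-1)^j C(2,j)(9-j)!
= C(2,0)·9! - C(2,1)·8! + C(2,2)·7!
= 362880 - 80640 + 5040
= 287280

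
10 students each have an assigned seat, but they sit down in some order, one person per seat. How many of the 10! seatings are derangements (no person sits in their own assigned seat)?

1334961

Use !n = (n-1)(!(n-1) + !(n-2)).
!10 = 9·(133496 + 14833) = 9·148329 = 1334961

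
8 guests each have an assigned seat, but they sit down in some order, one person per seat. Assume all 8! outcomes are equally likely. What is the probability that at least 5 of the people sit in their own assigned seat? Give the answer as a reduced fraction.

47/13440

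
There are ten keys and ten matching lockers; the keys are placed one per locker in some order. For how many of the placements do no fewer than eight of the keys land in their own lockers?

# with exactly i fixed is C(10,i)·!(10-i); sum over i=8..10:
  i=8: C(10,8)·!2 = 45·1 = 45
  i=9: C(10,9)·!1 = 10·0 = 0
  i=10: C(10,10)·!0 = 1·1 = 1
Total = 46.

46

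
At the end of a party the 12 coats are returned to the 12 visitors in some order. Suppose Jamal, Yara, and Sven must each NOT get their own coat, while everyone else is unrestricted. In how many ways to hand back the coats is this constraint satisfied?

Inclusion-exclusion on the 3 forbidden self-matches:
Σ_{j=0}^{3} (-1)^j C(3,j)(12-j)!
= C(3,0)·12! - C(3,1)·11! + C(3,2)·10! - C(3,3)·9!
= 479001600 - 119750400 + 10886400 - 362880
= 369774720

369774720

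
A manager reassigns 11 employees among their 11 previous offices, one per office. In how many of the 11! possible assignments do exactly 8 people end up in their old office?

330

Choose which 8 of the 11 are fixed: C(11,8) = 165.
The remaining 3 must be deranged: !3 = 2.
Total: 165 × 2 = 330.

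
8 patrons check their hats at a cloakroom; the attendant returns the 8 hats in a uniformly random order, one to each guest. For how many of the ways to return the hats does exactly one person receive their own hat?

14832

Choose which one of the 8 is fixed: C(8,1) = 8.
The other 7 form a derangement: !7 = 1854.
Total: 8 × 1854 = 14832.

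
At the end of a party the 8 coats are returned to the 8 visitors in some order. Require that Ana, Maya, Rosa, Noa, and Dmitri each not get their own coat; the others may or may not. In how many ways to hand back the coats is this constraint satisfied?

21234

Inclusion-exclusion on the 5 forbidden self-matches:
Σ_{j=0}^{5} (-1)^j C(5,j)(8-j)!
= C(5,0)·8! - C(5,1)·7! + C(5,2)·6! - C(5,3)·5! + C(5,4)·4! - C(5,5)·3!
= 40320 - 25200 + 7200 - 1200 + 120 - 6
= 21234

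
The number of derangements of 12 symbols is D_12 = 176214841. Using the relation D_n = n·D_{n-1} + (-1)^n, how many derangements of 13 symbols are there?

2290792932

D_13 = 13·176214841 - 1 = 2290792932.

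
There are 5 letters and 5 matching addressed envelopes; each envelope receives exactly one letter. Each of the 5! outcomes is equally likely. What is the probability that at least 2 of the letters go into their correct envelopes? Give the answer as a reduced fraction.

Favorable outcomes: Σ_{i≥2} C(5,i)·!(5-i) = 10·2 + 10·1 + 5·0 + 1·1 = 31.
Total outcomes: 5! = 120.
Probability = 31/120 = 31/120.

31/120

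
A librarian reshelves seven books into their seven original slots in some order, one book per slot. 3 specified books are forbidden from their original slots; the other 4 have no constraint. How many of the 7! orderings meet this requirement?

3216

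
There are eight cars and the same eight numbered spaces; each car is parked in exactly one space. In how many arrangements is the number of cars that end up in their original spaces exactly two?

7420

Choose which 2 of the 8 are fixed: C(8,2) = 28.
The other 6 form a derangement: !6 = 265.
Total: 28 × 265 = 7420.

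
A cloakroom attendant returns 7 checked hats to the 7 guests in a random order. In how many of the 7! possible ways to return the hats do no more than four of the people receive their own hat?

# with exactly i fixed is C(7,i)·!(7-i); sum over i=0..4:
  i=0: C(7,0)·!7 = 1·1854 = 1854
  i=1: C(7,1)·!6 = 7·265 = 1855
  i=2: C(7,2)·!5 = 21·44 = 924
  i=3: C(7,3)·!4 = 35·9 = 315
  i=4: C(7,4)·!3 = 35·2 = 70
Total = 5018.

5018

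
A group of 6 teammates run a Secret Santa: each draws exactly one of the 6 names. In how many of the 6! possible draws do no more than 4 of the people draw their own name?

719

Sum C(6,i)·!(6-i) for i = 0..4:
  i=0: C(6,0)·!6 = 1·265 = 265
  i=1: C(6,1)·!5 = 6·44 = 264
  i=2: C(6,2)·!4 = 15·9 = 135
  i=3: C(6,3)·!3 = 20·2 = 40
  i=4: C(6,4)·!2 = 15·1 = 15
Total = 719.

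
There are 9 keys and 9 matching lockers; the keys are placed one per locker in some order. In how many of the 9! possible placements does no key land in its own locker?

!9 is the nearest integer to 9!/e.
9! = 362880, and 362880/e ≈ 133496.09, so !9 = 133496.

133496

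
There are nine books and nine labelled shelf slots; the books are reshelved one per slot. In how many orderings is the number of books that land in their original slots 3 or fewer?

355997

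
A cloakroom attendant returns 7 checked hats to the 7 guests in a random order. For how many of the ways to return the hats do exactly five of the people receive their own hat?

21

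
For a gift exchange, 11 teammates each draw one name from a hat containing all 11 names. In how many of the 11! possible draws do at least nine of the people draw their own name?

56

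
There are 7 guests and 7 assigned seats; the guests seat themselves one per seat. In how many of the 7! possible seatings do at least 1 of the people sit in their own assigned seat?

3186

# with exactly i fixed is C(7,i)·!(7-i); sum over i=1..7:
  i=1: C(7,1)·!6 = 7·265 = 1855
  i=2: C(7,2)·!5 = 21·44 = 924
  i=3: C(7,3)·!4 = 35·9 = 315
  i=4: C(7,4)·!3 = 35·2 = 70
  i=5: C(7,5)·!2 = 21·1 = 21
  i=6: C(7,6)·!1 = 7·0 = 0
  i=7: C(7,7)·!0 = 1·1 = 1
Total = 3186.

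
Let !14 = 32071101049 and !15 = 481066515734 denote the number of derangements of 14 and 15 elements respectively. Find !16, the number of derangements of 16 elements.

7697064251745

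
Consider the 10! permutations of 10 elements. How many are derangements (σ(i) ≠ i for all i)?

1334961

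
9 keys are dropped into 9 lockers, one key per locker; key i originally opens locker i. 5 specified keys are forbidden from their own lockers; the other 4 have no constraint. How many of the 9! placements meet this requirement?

Let A_j be the event that the j-th constrained one is fixed. By inclusion-exclusion over the 5 events:
Σ_{j=0}^{5} (-1)^j C(5,j)(9-j)!
= C(5,0)·9! - C(5,1)·8! + C(5,2)·7! - C(5,3)·6! + C(5,4)·5! - C(5,5)·4!
= 362880 - 201600 + 50400 - 7200 + 600 - 24
= 205056

205056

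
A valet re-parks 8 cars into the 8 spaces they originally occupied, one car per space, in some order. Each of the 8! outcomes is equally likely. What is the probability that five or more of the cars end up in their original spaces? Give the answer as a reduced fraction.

Favorable outcomes: Σ_{i≥5} C(8,i)·!(8-i) = 56·2 + 28·1 + 8·0 + 1·1 = 141.
Total outcomes: 8! = 40320.
Probability = 141/40320 = 47/13440.

47/13440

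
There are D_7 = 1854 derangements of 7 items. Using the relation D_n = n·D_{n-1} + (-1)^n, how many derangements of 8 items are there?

14833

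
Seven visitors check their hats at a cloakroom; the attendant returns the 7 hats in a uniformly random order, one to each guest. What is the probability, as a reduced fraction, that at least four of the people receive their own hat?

23/1260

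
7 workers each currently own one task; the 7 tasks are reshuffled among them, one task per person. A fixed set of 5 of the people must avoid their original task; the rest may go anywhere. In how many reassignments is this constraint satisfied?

2428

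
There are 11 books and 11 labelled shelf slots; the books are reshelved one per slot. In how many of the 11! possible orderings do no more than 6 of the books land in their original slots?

39913444

Sum C(11,i)·!(11-i) for i = 0..6:
  i=0: C(11,0)·!11 = 1·14684570 = 14684570
  i=1: C(11,1)·!10 = 11·1334961 = 14684571
  i=2: C(11,2)·!9 = 55·133496 = 7342280
  i=3: C(11,3)·!8 = 165·14833 = 2447445
  i=4: C(11,4)·!7 = 330·1854 = 611820
  i=5: C(11,5)·!6 = 462·265 = 122430
  i=6: C(11,6)·!5 = 462·44 = 20328
Total = 39913444.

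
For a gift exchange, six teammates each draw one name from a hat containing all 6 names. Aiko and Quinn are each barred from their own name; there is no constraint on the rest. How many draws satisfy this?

504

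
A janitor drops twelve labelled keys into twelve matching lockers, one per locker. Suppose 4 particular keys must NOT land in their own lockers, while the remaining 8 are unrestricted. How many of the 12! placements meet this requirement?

339696000

Inclusion-exclusion on the 4 forbidden self-matches:
Σ_{j=0}^{4} (-1)^j C(4,j)(12-j)!
= C(4,0)·12! - C(4,1)·11! + C(4,2)·10! - C(4,3)·9! + C(4,4)·8!
= 479001600 - 159667200 + 21772800 - 1451520 + 40320
= 339696000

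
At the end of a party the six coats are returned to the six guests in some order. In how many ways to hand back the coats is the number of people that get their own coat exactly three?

40

Pick the 3 fixed positions: C(6,3) = 20 ways.
The remaining 3 must be deranged: !3 = 2.
Total: 20 × 2 = 40.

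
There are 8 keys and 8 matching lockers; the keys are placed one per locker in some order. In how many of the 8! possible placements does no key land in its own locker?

14833

The subfactorial !8 = [8!/e] (nearest integer).
8! = 40320, and 40320/e ≈ 14832.90, so !8 = 14833.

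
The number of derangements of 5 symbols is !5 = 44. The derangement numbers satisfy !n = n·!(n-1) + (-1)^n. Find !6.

265

!6 = 6·44 + 1 = 265.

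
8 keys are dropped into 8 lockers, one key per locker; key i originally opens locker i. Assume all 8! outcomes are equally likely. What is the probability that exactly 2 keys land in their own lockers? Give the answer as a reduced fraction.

Favorable outcomes: C(8,2)·!6 = 28·265 = 7420.
Total outcomes: 8! = 40320.
Probability = 7420/40320 = 53/288.

53/288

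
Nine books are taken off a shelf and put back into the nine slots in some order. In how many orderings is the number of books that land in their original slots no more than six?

362843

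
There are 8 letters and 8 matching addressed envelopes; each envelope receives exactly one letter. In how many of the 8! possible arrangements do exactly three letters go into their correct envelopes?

2464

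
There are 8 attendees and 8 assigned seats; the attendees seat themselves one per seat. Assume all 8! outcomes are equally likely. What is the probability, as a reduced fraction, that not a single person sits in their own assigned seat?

Favorable outcomes: !8 = 14833.
Total outcomes: 8! = 40320.
Probability = 14833/40320 = 2119/5760.

2119/5760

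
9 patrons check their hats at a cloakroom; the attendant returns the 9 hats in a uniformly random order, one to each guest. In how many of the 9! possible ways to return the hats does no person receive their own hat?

133496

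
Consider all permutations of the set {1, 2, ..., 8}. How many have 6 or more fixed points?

29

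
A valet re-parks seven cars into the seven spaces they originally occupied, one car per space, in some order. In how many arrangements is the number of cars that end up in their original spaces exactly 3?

315

Pick the 3 fixed positions: C(7,3) = 35 ways.
The other 4 form a derangement: !4 = 9.
Total: 35 × 9 = 315.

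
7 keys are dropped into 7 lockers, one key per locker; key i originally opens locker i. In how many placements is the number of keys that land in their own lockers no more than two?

Sum C(7,i)·!(7-i) for i = 0..2:
  i=0: C(7,0)·!7 = 1·1854 = 1854
  i=1: C(7,1)·!6 = 7·265 = 1855
  i=2: C(7,2)·!5 = 21·44 = 924
Total = 4633.

4633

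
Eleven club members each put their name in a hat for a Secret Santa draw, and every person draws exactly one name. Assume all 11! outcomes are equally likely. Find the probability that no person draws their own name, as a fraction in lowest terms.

1468457/3991680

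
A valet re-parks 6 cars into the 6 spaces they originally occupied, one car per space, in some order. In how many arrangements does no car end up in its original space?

The subfactorial !6 = [6!/e] (nearest integer).
6! = 720, and 720/e ≈ 264.87, so !6 = 265.

265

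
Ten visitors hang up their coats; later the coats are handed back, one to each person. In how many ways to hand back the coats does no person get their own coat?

1334961

Recurrence: !10 = 9·(!9 + !8).
!10 = 9·(133496 + 14833) = 9·148329 = 1334961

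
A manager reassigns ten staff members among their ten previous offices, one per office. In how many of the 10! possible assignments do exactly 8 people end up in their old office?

45

Pick the 8 fixed positions: C(10,8) = 45 ways.
The remaining 2 must be deranged: !2 = 1.
Total: 45 × 1 = 45.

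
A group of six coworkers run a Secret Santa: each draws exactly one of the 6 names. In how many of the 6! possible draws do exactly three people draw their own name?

Pick the 3 fixed positions: C(6,3) = 20 ways.
The remaining 3 must be deranged: !3 = 2.
Total: 20 × 2 = 40.

40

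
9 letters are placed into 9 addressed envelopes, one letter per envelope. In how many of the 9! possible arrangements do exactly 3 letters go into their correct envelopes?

22260

Pick the 3 fixed positions: C(9,3) = 84 ways.
The other 6 form a derangement: !6 = 265.
Total: 84 × 265 = 22260.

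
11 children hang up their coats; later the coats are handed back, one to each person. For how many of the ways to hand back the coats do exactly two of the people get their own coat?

Pick the 2 fixed positions: C(11,2) = 55 ways.
The remaining 9 must be deranged: !9 = 133496.
Total: 55 × 133496 = 7342280.

7342280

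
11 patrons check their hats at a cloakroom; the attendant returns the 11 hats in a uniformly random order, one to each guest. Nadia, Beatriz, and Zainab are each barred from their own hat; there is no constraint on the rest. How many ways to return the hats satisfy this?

30078720

Let A_j be the event that the j-th constrained one is fixed. By inclusion-exclusion over the 3 events:
Σ_{j=0}^{3} (-1)^j C(3,j)(11-j)!
= C(3,0)·11! - C(3,1)·10! + C(3,2)·9! - C(3,3)·8!
= 39916800 - 10886400 + 1088640 - 40320
= 30078720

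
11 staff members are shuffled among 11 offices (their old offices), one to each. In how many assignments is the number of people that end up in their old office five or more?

146114

Sum C(11,i)·!(11-i) for i = 5..11:
  i=5: C(11,5)·!6 = 462·265 = 122430
  i=6: C(11,6)·!5 = 462·44 = 20328
  i=7: C(11,7)·!4 = 330·9 = 2970
  i=8: C(11,8)·!3 = 165·2 = 330
  i=9: C(11,9)·!2 = 55·1 = 55
  i=10: C(11,10)·!1 = 11·0 = 0
  i=11: C(11,11)·!0 = 1·1 = 1
Total = 146114.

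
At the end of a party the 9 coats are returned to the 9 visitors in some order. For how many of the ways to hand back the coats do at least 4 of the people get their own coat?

6883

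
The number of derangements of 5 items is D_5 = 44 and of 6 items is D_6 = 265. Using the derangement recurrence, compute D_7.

1854

D_7 = (7-1)·(D_6 + D_5) = 6·(265 + 44) = 6·309 = 1854.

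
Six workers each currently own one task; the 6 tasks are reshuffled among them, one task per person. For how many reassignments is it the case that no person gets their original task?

The subfactorial !6 = [6!/e] (nearest integer).
6! = 720, and 720/e ≈ 264.87, so !6 = 265.

265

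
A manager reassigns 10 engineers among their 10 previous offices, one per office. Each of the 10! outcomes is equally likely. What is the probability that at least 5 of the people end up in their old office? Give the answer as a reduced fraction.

829/226800

Favorable outcomes: Σ_{i≥5} C(10,i)·!(10-i) = 252·44 + 210·9 + 120·2 + 45·1 + 10·0 + 1·1 = 13264.
Total outcomes: 10! = 3628800.
Probability = 13264/3628800 = 829/226800.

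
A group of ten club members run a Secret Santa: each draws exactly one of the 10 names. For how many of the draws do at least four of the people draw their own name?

Sum C(10,i)·!(10-i) for i = 4..10:
  i=4: C(10,4)·!6 = 210·265 = 55650
  i=5: C(10,5)·!5 = 252·44 = 11088
  i=6: C(10,6)·!4 = 210·9 = 1890
  i=7: C(10,7)·!3 = 120·2 = 240
  i=8: C(10,8)·!2 = 45·1 = 45
  i=9: C(10,9)·!1 = 10·0 = 0
  i=10: C(10,10)·!0 = 1·1 = 1
Total = 68914.

68914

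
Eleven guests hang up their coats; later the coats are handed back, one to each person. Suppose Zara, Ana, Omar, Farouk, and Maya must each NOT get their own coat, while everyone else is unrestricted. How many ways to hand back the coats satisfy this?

Let A_j be the event that the j-th constrained one is fixed. By inclusion-exclusion over the 5 events:
Σ_{j=0}^{5} (-1)^j C(5,j)(11-j)!
= C(5,0)·11! - C(5,1)·10! + C(5,2)·9! - C(5,3)·8! + C(5,4)·7! - C(5,5)·6!
= 39916800 - 18144000 + 3628800 - 403200 + 25200 - 720
= 25022880

25022880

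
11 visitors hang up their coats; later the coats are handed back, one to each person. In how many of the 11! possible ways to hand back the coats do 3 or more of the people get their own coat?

3205379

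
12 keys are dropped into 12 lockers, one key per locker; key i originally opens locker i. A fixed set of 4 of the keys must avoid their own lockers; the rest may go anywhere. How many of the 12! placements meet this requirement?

Let A_j be the event that the j-th constrained one is fixed. By inclusion-exclusion over the 4 events:
Σ_{j=0}^{4} (-1)^j C(4,j)(12-j)!
= C(4,0)·12! - C(4,1)·11! + C(4,2)·10! - C(4,3)·9! + C(4,4)·8!
= 479001600 - 159667200 + 21772800 - 1451520 + 40320
= 339696000

339696000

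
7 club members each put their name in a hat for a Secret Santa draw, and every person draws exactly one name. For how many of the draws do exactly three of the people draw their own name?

315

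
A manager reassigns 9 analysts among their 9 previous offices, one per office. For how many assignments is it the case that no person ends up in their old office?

!9 is the nearest integer to 9!/e.
9! = 362880, and 362880/e ≈ 133496.09, so !9 = 133496.

133496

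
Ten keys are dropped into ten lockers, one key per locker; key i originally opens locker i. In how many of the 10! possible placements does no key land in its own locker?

By inclusion-exclusion, !10 = Σ (-1)^k · 10!/k! for k=0..10
= 10! - 10!/1! + 10!/2! - 10!/3! + 10!/4! - 10!/5! + 10!/6! - 10!/7! + 10!/8! - 10!/9! + 10!/10!
= 3628800 - 3628800 + 1814400 - 604800 + 151200 - 30240 + 5040 - 720 + 90 - 10 + 1
= 1334961

1334961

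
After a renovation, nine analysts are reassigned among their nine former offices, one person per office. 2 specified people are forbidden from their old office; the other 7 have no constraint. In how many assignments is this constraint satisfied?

287280

Inclusion-exclusion on the 2 forbidden self-matches:
Σ_{j=0}^{2} (-1)^j C(2,j)(9-j)!
= C(2,0)·9! - C(2,1)·8! + C(2,2)·7!
= 362880 - 80640 + 5040
= 287280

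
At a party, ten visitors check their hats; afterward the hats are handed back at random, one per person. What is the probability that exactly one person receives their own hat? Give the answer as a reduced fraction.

16687/45360

Favorable outcomes: C(10,1)·!9 = 10·133496 = 1334960.
Total outcomes: 10! = 3628800.
Probability = 1334960/3628800 = 16687/45360.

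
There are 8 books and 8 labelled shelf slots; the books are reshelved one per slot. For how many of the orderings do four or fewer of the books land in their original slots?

40179

# with exactly i fixed is C(8,i)·!(8-i); sum over i=0..4:
  i=0: C(8,0)·!8 = 1·14833 = 14833
  i=1: C(8,1)·!7 = 8·1854 = 14832
  i=2: C(8,2)·!6 = 28·265 = 7420
  i=3: C(8,3)·!5 = 56·44 = 2464
  i=4: C(8,4)·!4 = 70·9 = 630
Total = 40179.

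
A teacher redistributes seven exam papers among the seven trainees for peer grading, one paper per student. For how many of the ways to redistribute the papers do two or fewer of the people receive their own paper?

4633

Sum C(7,i)·!(7-i) for i = 0..2:
  i=0: C(7,0)·!7 = 1·1854 = 1854
  i=1: C(7,1)·!6 = 7·265 = 1855
  i=2: C(7,2)·!5 = 21·44 = 924
Total = 4633.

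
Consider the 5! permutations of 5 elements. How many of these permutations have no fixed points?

44

Recurrence: !5 = 5·!4 + (-1)^5.
!5 = 5·9 - 1 = 44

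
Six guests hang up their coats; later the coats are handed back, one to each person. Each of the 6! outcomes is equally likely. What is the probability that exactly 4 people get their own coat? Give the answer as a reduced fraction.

1/48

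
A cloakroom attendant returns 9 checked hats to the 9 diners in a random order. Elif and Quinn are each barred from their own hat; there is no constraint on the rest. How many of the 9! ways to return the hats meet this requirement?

287280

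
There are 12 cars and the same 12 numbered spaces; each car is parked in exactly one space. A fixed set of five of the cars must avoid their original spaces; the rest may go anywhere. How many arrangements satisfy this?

Inclusion-exclusion on the 5 forbidden self-matches:
Σ_{j=0}^{5} (-1)^j C(5,j)(12-j)!
= C(5,0)·12! - C(5,1)·11! + C(5,2)·10! - C(5,3)·9! + C(5,4)·8! - C(5,5)·7!
= 479001600 - 199584000 + 36288000 - 3628800 + 201600 - 5040
= 312273360

312273360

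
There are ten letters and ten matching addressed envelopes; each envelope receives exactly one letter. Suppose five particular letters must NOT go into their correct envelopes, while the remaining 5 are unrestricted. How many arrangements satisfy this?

Let A_j be the event that the j-th constrained one is fixed. By inclusion-exclusion over the 5 events:
Σ_{j=0}^{5} (-1)^j C(5,j)(10-j)!
= C(5,0)·10! - C(5,1)·9! + C(5,2)·8! - C(5,3)·7! + C(5,4)·6! - C(5,5)·5!
= 3628800 - 1814400 + 403200 - 50400 + 3600 - 120
= 2170680

2170680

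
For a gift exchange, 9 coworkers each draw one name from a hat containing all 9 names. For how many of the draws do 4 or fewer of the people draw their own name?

361541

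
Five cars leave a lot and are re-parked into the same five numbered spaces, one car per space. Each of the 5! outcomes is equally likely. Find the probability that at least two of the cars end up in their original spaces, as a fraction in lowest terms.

31/120

Favorable outcomes: Σ_{i≥2} C(5,i)·!(5-i) = 10·2 + 10·1 + 5·0 + 1·1 = 31.
Total outcomes: 5! = 120.
Probability = 31/120 = 31/120.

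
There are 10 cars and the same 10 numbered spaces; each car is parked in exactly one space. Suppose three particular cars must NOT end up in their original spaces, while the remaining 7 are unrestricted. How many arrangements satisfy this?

2656080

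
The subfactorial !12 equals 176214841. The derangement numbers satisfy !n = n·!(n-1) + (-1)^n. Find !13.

2290792932

!13 = 13·176214841 - 1 = 2290792932.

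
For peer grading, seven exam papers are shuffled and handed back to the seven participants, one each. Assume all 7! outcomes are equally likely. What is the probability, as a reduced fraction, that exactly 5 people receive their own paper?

1/240

Favorable outcomes: C(7,5)·!2 = 21·1 = 21.
Total outcomes: 7! = 5040.
Probability = 21/5040 = 1/240.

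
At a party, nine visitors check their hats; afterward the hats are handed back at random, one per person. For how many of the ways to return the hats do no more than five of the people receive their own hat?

362675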